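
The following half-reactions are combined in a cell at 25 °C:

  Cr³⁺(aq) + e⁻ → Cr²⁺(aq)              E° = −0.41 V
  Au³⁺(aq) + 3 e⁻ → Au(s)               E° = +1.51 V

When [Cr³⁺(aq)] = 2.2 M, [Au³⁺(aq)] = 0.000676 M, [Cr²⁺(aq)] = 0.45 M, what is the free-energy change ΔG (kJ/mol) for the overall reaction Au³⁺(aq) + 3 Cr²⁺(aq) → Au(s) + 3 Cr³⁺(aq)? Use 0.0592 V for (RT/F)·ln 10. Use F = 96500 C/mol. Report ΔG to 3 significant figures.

The standard cell potential is +1.51 − (−0.41) = +1.92 V, with n = 3 electrons in the balanced equation.
Here Q = [Cr³⁺(aq)]^3 / ([Au³⁺(aq)]·[Cr²⁺(aq)]^3) = 1.73×10^5 (log Q = 5.238), giving E = +1.92 − (0.0592/3)·(5.238) = +1.8166 V.
ΔG = −nFE = −(3)(96500)(+1.8166) J/mol = −526 kJ/mol.

−526 kJ/mol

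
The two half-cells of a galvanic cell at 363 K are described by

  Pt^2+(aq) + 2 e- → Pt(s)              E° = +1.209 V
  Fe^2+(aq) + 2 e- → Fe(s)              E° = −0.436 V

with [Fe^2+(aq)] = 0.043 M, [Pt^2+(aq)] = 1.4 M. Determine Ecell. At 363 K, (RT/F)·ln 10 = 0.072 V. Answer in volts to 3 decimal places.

Pt²⁺/Pt is reduced (cathode, E° = +1.209 V) and Fe²⁺/Fe is oxidized (anode).
E°cell = E°cat − E°an = +1.209 − (−0.436) = +1.645 V; n = 2.
For the overall reaction Pt^2+(aq) + Fe(s) → Pt(s) + Fe^2+(aq), Q = [Fe^2+(aq)] / [Pt^2+(aq)] = 0.0307, giving log Q = −1.513.
E = E° − (0.072/n)·log Q = +1.645 − (0.072/2)(−1.513) = +1.699 V.

+1.699 V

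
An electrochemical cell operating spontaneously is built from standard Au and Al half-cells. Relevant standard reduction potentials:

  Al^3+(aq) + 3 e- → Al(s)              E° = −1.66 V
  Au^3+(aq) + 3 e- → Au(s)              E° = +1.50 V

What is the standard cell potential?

+3.16 V

Of the two couples in this cell, the one with the more positive reduction potential is reduced at the cathode: here that is Au³⁺/Au (+1.50 V); Al³⁺/Al (−1.66 V) is the anode.
E°cell = E°(cathode) − E°(anode) = +1.50 − (−1.66) = +3.16 V.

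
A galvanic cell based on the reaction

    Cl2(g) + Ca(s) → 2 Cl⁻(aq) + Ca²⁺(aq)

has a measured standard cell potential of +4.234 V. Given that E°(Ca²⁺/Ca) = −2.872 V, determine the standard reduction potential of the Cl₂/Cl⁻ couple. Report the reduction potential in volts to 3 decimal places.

+1.362 V

In the reaction as written the Cl₂/Cl⁻ couple is reduced (cathode) and Ca²⁺/Ca is oxidized (anode), so E°cell = E°(Cl₂/Cl⁻) − E°(Ca²⁺/Ca).
E°(Cl₂/Cl⁻) = E°cell + E°(anode) = +4.234 + (−2.872) = +1.362 V.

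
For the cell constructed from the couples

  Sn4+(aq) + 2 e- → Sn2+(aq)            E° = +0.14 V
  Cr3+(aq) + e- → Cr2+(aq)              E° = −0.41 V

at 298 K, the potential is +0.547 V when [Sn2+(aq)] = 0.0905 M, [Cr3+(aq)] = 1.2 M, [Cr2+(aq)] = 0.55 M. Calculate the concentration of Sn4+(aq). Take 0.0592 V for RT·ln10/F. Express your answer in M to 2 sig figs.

0.34 M

Sn⁴⁺/Sn²⁺ is the cathode (higher E°); E°cell = +0.14 − (−0.41) = +0.55 V with n = 2.
From the Nernst equation, log Q = n(E° − E)/0.0592 = 2·(+0.55 − (+0.547))/0.0592 = 0.101.
For Sn4+(aq) + 2 Cr2+(aq) → Sn2+(aq) + 2 Cr3+(aq), the reaction quotient is Q = ([Sn2+(aq)]·[Cr3+(aq)]^2) / ([Sn4+(aq)]·[Cr2+(aq)]^2).
Isolating [Sn4+(aq)] in Q = 10^{0.101} yields log [Sn4+(aq)] = −0.467, i.e. 0.34 M.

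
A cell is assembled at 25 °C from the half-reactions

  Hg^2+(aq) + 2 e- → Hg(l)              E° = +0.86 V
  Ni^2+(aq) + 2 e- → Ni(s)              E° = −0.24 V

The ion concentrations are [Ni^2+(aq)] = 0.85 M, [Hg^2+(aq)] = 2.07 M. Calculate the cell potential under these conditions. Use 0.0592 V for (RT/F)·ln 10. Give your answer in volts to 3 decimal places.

+1.111 V

The Hg²⁺/Hg couple has the more positive E°, so it is the cathode; Ni²⁺/Ni is the anode.
E°cell = +0.86 − (−0.24) = +1.10 V, with n = 2 electrons transferred.
The balanced reaction is Hg^2+(aq) + Ni(s) → Hg(l) + Ni^2+(aq), so Q = [Ni^2+(aq)] / [Hg^2+(aq)] = 0.411 and log Q = −0.387.
E = E° − (0.0592/n)·log Q = +1.10 − (0.0592/2)(−0.387) = +1.111 V.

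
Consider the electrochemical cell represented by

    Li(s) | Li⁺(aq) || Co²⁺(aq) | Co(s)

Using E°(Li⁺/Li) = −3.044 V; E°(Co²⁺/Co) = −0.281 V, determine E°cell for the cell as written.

+2.763 V

By convention the left-hand electrode in cell notation is the anode (oxidation) and the right-hand electrode is the cathode (reduction).
E°cell = E°(right) − E°(left) = −0.281 − (−3.044) = +2.763 V.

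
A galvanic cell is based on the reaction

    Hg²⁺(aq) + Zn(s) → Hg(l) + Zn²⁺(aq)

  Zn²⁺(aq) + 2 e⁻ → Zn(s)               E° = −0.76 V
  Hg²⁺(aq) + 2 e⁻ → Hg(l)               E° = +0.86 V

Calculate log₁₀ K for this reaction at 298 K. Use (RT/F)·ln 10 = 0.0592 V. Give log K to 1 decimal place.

log K = 54.7

The Hg²⁺/Hg couple is reduced (cathode); E°cell = +0.86 − (−0.76) = +1.62 V with n = 2.
At equilibrium E = 0, so log K = nE°cell / 0.0592 = (2)(+1.62) / 0.0592 = 54.7.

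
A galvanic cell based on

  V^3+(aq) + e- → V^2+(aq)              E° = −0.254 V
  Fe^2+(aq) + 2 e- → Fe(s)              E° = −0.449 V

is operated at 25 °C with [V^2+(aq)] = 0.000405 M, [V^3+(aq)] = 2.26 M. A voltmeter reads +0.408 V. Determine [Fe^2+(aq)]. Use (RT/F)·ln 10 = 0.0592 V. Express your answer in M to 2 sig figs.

2.0 M

V³⁺/V²⁺ is the cathode (higher E°); E°cell = −0.254 − (−0.449) = +0.195 V with n = 2.
Rearranging E = E° − (0.0592/n)·log Q gives log Q = 2(+0.195 − (+0.408))/0.0592 = −7.196.
The balanced reaction is 2 V^3+(aq) + Fe(s) → 2 V^2+(aq) + Fe^2+(aq), so Q = ([V^2+(aq)]^2·[Fe^2+(aq)]) / [V^3+(aq)]^2.
Isolating [Fe^2+(aq)] in Q = 10^{−7.196} yields log [Fe^2+(aq)] = 0.297, i.e. 2.0 M.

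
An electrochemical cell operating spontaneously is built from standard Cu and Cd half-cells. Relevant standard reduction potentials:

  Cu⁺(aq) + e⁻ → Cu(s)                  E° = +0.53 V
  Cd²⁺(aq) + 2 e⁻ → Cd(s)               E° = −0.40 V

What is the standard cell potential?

+0.93 V

The Cu⁺/Cu couple has the higher E°, so Cu ion is reduced (cathode) and Cd is oxidized (anode).
E°cell = E°(cathode) − E°(anode) = +0.53 − (−0.40) = +0.93 V.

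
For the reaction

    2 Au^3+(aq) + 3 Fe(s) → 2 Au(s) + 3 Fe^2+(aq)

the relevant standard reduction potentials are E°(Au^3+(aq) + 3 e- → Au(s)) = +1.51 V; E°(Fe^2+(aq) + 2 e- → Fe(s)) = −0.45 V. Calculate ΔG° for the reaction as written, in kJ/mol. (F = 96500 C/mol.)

In the reaction as written Au^3+(aq) is reduced, so the Au³⁺/Au couple is the cathode and Fe²⁺/Fe is the anode.
E°cell = +1.51 − (−0.45) = +1.96 V; balancing electrons gives n = 6.
ΔG° = −nFE°cell = −(6)(96500)(+1.96) J/mol = −1135 kJ/mol.

−1135 kJ/mol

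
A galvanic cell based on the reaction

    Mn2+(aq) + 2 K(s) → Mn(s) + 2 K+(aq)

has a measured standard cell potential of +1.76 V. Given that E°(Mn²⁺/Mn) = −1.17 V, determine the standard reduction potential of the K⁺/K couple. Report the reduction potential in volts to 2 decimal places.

−2.93 V

In the reaction as written the Mn²⁺/Mn couple is reduced (cathode) and K⁺/K is oxidized (anode), so E°cell = E°(Mn²⁺/Mn) − E°(K⁺/K).
E°(K⁺/K) = E°(cathode) − E°cell = −1.17 − (+1.76) = −2.93 V.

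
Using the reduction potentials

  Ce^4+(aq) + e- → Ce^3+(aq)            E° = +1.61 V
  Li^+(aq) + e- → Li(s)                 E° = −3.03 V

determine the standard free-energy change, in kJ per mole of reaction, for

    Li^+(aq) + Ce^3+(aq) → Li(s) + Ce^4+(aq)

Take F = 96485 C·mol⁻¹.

In the reaction as written Li^+(aq) is reduced, so the Li⁺/Li couple is the cathode and Ce⁴⁺/Ce³⁺ is the anode.
E°cell = −3.03 − (+1.61) = −4.64 V; balancing electrons gives n = 1.
ΔG° = −nFE°cell = −(1)(96485)(−4.64) J/mol = +448 kJ/mol.

+448 kJ/mol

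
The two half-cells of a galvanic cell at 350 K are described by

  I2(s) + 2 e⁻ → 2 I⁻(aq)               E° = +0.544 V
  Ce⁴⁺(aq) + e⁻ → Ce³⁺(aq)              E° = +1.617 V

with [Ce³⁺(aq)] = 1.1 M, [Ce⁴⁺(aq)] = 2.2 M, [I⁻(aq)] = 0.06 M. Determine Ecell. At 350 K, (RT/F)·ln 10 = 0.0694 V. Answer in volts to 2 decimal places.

Ce⁴⁺/Ce³⁺ is reduced (cathode, E° = +1.617 V) and I₂/I⁻ is oxidized (anode).
The standard potential is +1.617 − (+0.544) = +1.073 V and the balanced reaction transfers n = 2 electrons.
For the overall reaction 2 Ce⁴⁺(aq) + 2 I⁻(aq) → 2 Ce³⁺(aq) + I2(s), Q = [Ce³⁺(aq)]^2 / ([Ce⁴⁺(aq)]^2·[I⁻(aq)]^2) = 69.4, giving log Q = 1.842.
By the Nernst equation, E = +1.073 − (0.0694/2)·(1.842) = +1.01 V.

+1.01 V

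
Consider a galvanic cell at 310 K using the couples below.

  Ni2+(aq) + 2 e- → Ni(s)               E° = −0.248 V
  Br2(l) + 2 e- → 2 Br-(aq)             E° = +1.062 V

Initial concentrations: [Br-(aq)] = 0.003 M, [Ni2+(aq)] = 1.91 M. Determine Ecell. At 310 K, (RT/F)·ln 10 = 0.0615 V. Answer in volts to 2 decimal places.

+1.46 V

Br₂/Br⁻ is reduced (cathode, E° = +1.062 V) and Ni²⁺/Ni is oxidized (anode).
E°cell = +1.062 − (−0.248) = +1.310 V, with n = 2 electrons transferred.
The balanced reaction is Br2(l) + Ni(s) → 2 Br-(aq) + Ni2+(aq), so Q = [Br-(aq)]^2·[Ni2+(aq)] = 1.72×10^−5 and log Q = −4.765.
By the Nernst equation, E = +1.310 − (0.0615/2)·(−4.765) = +1.46 V.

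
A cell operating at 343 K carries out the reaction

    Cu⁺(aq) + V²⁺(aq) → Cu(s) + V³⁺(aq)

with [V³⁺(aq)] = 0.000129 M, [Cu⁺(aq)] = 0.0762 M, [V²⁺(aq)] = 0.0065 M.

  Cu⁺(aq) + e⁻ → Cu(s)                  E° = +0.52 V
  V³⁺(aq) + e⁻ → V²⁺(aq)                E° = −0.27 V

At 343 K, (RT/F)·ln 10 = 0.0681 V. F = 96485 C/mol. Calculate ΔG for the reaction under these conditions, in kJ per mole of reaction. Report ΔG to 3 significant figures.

−80.1 kJ/mol

E°cell = +0.52 − (−0.27) = +0.79 V; the balanced reaction transfers n = 1 electron.
Q = [V³⁺(aq)] / ([Cu⁺(aq)]·[V²⁺(aq)]) = 0.26, so log Q = −0.584 and E = +0.79 − (0.0681/1)(−0.584) = +0.8298 V.
ΔG = −nFE = −(1)(96485)(+0.8298) J/mol = −80.1 kJ/mol.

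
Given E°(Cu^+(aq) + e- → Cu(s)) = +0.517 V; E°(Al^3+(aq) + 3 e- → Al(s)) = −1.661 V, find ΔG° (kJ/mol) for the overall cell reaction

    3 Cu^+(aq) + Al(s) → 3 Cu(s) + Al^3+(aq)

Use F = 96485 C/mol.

In the reaction as written Cu^+(aq) is reduced, so the Cu⁺/Cu couple is the cathode and Al³⁺/Al is the anode.
E°cell = +0.517 − (−1.661) = +2.178 V; balancing electrons gives n = 3.
ΔG° = −nFE°cell = −(3)(96485)(+2.178) J/mol = −630 kJ/mol.

−630 kJ/mol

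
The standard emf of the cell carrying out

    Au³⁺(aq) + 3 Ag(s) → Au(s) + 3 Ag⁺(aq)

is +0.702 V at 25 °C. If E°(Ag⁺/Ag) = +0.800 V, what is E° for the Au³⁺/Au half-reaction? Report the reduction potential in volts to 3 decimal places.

In the reaction as written the Au³⁺/Au couple is reduced (cathode) and Ag⁺/Ag is oxidized (anode), so E°cell = E°(Au³⁺/Au) − E°(Ag⁺/Ag).
E°(Au³⁺/Au) = E°cell + E°(anode) = +0.702 + (+0.800) = +1.502 V.

+1.502 V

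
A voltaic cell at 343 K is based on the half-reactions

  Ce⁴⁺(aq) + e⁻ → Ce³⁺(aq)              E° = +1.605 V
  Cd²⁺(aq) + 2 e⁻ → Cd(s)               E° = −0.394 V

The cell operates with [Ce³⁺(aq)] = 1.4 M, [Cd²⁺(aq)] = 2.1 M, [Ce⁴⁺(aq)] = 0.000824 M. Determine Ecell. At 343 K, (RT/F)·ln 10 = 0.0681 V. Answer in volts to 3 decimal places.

The Ce⁴⁺/Ce³⁺ couple has the more positive E°, so it is the cathode; Cd²⁺/Cd is the anode.
The standard potential is +1.605 − (−0.394) = +1.999 V and the balanced reaction transfers n = 2 electrons.
For the overall reaction 2 Ce⁴⁺(aq) + Cd(s) → 2 Ce³⁺(aq) + Cd²⁺(aq), Q = ([Ce³⁺(aq)]^2·[Cd²⁺(aq)]) / [Ce⁴⁺(aq)]^2 = 6.06×10^6, giving log Q = 6.783.
E = E° − (0.0681/n)·log Q = +1.999 − (0.0681/2)(6.783) = +1.768 V.

+1.768 V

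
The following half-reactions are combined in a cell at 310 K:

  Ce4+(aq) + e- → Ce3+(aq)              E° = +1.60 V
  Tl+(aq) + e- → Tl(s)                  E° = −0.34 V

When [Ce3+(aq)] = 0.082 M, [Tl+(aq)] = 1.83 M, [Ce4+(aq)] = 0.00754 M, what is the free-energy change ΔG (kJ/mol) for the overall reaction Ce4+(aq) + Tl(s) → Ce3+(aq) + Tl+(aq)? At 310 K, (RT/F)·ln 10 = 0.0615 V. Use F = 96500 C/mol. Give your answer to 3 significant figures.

−179 kJ/mol

The standard cell potential is +1.60 − (−0.34) = +1.94 V, with n = 1 electron in the balanced equation.
Here Q = ([Ce3+(aq)]·[Tl+(aq)]) / [Ce4+(aq)] = 19.9 (log Q = 1.299), giving E = +1.94 − (0.0615/1)·(1.299) = +1.8601 V.
Then ΔG = −nFE = −1 × 96500 × +1.8601 J/mol = −179 kJ/mol.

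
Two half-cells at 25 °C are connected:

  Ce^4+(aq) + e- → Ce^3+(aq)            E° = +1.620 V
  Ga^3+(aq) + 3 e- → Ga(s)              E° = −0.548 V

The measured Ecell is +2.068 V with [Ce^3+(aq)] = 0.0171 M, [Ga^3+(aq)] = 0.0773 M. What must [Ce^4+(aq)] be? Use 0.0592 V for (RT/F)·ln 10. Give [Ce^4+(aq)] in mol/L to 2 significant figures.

Ce⁴⁺/Ce³⁺ is the cathode (higher E°); E°cell = +1.620 − (−0.548) = +2.168 V with n = 3.
Rearranging E = E° − (0.0592/n)·log Q gives log Q = 3(+2.168 − (+2.068))/0.0592 = 5.068.
The balanced reaction is 3 Ce^4+(aq) + Ga(s) → 3 Ce^3+(aq) + Ga^3+(aq), so Q = ([Ce^3+(aq)]^3·[Ga^3+(aq)]) / [Ce^4+(aq)]^3.
Solving for the unknown gives log [Ce^4+(aq)] = −3.827, so [Ce^4+(aq)] ≈ 0.00015 M.

0.00015 M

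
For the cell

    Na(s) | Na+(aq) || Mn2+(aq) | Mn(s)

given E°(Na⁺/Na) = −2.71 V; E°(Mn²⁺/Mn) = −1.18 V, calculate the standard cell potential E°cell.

+1.53 V

By convention the left-hand electrode in cell notation is the anode (oxidation) and the right-hand electrode is the cathode (reduction).
E°cell = E°(right) − E°(left) = −1.18 − (−2.71) = +1.53 V.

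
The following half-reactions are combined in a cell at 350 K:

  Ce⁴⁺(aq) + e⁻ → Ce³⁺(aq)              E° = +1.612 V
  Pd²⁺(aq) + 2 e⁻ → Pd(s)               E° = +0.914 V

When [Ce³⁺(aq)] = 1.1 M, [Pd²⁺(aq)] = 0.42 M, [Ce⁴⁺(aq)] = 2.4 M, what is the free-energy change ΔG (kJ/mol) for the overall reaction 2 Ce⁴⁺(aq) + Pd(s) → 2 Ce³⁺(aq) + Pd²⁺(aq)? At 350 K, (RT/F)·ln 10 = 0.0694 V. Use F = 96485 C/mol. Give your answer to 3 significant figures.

−142 kJ/mol

The standard cell potential is +1.612 − (+0.914) = +0.698 V, with n = 2 electrons in the balanced equation.
Here Q = ([Ce³⁺(aq)]^2·[Pd²⁺(aq)]) / [Ce⁴⁺(aq)]^2 = 0.0882 (log Q = −1.054), giving E = +0.698 − (0.0694/2)·(−1.054) = +0.7346 V.
Finally ΔG = −nFE = −(2)(96485 C/mol)(+0.7346 V) = −142 kJ/mol.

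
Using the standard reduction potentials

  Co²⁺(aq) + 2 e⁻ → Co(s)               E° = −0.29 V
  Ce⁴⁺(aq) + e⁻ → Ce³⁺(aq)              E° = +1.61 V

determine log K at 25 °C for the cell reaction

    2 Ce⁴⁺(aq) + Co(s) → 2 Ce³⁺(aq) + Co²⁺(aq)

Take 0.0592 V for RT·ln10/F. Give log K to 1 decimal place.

The Ce⁴⁺/Ce³⁺ couple is reduced (cathode); E°cell = +1.61 − (−0.29) = +1.90 V with n = 2.
At equilibrium E = 0, so log K = nE°cell / 0.0592 = (2)(+1.90) / 0.0592 = 64.2.

log K = 64.2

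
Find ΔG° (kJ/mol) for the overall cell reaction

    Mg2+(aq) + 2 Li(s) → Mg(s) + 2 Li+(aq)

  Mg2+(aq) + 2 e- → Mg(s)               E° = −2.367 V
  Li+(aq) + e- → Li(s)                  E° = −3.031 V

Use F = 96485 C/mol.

−128 kJ/mol

In the reaction as written Mg2+(aq) is reduced, so the Mg²⁺/Mg couple is the cathode and Li⁺/Li is the anode.
E°cell = −2.367 − (−3.031) = +0.664 V; balancing electrons gives n = 2.
ΔG° = −nFE°cell = −(2)(96485)(+0.664) J/mol = −128 kJ/mol.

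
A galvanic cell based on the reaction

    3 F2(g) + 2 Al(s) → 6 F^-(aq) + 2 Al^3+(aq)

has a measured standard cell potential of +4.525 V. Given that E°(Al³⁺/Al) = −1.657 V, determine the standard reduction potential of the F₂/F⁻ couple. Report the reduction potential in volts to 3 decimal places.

+2.868 V

In the reaction as written the F₂/F⁻ couple is reduced (cathode) and Al³⁺/Al is oxidized (anode), so E°cell = E°(F₂/F⁻) − E°(Al³⁺/Al).
E°(F₂/F⁻) = E°cell + E°(anode) = +4.525 + (−1.657) = +2.868 V.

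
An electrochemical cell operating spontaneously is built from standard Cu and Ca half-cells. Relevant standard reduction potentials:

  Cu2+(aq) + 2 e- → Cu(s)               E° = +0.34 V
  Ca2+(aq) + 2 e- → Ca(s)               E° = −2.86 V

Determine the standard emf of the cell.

The Cu²⁺/Cu couple has the higher E°, so Cu ion is reduced (cathode) and Ca is oxidized (anode).
E°cell = E°(cathode) − E°(anode) = +0.34 − (−2.86) = +3.20 V.

+3.20 V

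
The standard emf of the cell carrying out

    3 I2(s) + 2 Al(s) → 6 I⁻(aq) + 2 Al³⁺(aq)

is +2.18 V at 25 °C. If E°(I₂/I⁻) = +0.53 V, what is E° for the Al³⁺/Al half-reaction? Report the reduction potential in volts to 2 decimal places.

−1.65 V

In the reaction as written the I₂/I⁻ couple is reduced (cathode) and Al³⁺/Al is oxidized (anode), so E°cell = E°(I₂/I⁻) − E°(Al³⁺/Al).
E°(Al³⁺/Al) = E°(cathode) − E°cell = +0.53 − (+2.18) = −1.65 V.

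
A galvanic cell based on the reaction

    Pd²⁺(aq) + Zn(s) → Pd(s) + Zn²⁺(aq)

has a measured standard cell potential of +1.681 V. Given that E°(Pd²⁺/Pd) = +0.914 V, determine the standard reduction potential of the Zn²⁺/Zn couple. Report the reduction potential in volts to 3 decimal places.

In the reaction as written the Pd²⁺/Pd couple is reduced (cathode) and Zn²⁺/Zn is oxidized (anode), so E°cell = E°(Pd²⁺/Pd) − E°(Zn²⁺/Zn).
E°(Zn²⁺/Zn) = E°(cathode) − E°cell = +0.914 − (+1.681) = −0.767 V.

−0.767 V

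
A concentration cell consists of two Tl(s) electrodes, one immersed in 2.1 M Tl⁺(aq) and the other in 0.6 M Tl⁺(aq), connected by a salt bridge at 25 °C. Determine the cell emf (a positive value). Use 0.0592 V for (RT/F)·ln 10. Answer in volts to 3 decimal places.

0.032 V

For a concentration cell E°cell = 0, since both electrodes use the same couple.
The compartment with the higher Tl⁺(aq) concentration (2.1 M) acts as the cathode; ions are reduced there and produced at the dilute (0.6 M) anode.
With n = 1, Ecell = −(0.0592/1)·log([dilute]/[conc]) = −(0.0592/1)·log(0.6/2.1) = +0.032 V.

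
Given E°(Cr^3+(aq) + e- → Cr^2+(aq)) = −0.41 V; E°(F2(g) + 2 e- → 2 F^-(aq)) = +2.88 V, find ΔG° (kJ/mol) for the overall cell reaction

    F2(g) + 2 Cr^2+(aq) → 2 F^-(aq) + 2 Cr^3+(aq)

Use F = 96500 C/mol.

−635 kJ/mol

In the reaction as written F2(g) is reduced, so the F₂/F⁻ couple is the cathode and Cr³⁺/Cr²⁺ is the anode.
E°cell = +2.88 − (−0.41) = +3.29 V; balancing electrons gives n = 2.
ΔG° = −nFE°cell = −(2)(96500)(+3.29) J/mol = −635 kJ/mol.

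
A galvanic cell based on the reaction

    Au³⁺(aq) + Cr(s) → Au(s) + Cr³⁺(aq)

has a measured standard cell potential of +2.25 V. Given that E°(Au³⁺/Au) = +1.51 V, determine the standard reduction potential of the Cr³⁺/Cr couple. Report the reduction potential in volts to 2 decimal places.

In the reaction as written the Au³⁺/Au couple is reduced (cathode) and Cr³⁺/Cr is oxidized (anode), so E°cell = E°(Au³⁺/Au) − E°(Cr³⁺/Cr).
E°(Cr³⁺/Cr) = E°(cathode) − E°cell = +1.51 − (+2.25) = −0.74 V.

−0.74 V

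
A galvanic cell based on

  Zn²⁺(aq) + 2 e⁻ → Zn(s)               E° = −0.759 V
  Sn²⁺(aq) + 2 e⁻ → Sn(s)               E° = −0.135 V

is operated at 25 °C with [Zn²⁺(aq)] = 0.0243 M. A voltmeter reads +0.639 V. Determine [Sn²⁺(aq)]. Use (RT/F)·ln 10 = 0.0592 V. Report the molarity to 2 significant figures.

0.078 M

The Sn²⁺/Sn couple has the larger reduction potential, so it is the cathode: E°cell = −0.135 − (−0.759) = +0.624 V and n = 2.
Since E = E° − (0.0592/n)·log Q, log Q = n(E° − E)/0.0592 = −0.507.
For Sn²⁺(aq) + Zn(s) → Sn(s) + Zn²⁺(aq), the reaction quotient is Q = [Zn²⁺(aq)] / [Sn²⁺(aq)].
Solving for the unknown gives log [Sn²⁺(aq)] = −1.107, so [Sn²⁺(aq)] ≈ 0.078 M.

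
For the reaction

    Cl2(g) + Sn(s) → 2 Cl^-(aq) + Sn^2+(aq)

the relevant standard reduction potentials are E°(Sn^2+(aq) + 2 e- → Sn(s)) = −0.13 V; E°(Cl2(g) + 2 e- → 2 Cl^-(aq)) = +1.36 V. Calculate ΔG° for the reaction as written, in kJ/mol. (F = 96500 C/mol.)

In the reaction as written Cl2(g) is reduced, so the Cl₂/Cl⁻ couple is the cathode and Sn²⁺/Sn is the anode.
E°cell = +1.36 − (−0.13) = +1.49 V; balancing electrons gives n = 2.
ΔG° = −nFE°cell = −(2)(96500)(+1.49) J/mol = −288 kJ/mol.

−288 kJ/mol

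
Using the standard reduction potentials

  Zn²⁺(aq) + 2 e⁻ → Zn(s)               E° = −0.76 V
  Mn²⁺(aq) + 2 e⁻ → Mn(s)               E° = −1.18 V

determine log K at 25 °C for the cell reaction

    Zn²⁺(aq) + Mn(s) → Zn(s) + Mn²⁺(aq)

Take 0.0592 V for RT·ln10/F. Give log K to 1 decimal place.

log K = 14.2

The Zn²⁺/Zn couple is reduced (cathode); E°cell = −0.76 − (−1.18) = +0.42 V with n = 2.
At equilibrium E = 0, so log K = nE°cell / 0.0592 = (2)(+0.42) / 0.0592 = 14.2.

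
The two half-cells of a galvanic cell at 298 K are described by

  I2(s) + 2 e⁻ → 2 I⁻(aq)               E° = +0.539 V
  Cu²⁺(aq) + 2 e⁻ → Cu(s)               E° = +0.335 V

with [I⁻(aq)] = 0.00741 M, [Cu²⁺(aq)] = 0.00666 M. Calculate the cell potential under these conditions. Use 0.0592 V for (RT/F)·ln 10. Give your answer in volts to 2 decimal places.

+0.39 V

I₂/I⁻ is reduced (cathode, E° = +0.539 V) and Cu²⁺/Cu is oxidized (anode).
E°cell = +0.539 − (+0.335) = +0.204 V, with n = 2 electrons transferred.
For the overall reaction I2(s) + Cu(s) → 2 I⁻(aq) + Cu²⁺(aq), Q = [I⁻(aq)]^2·[Cu²⁺(aq)] = 3.66×10^−7, giving log Q = −6.437.
By the Nernst equation, E = +0.204 − (0.0592/2)·(−6.437) = +0.39 V.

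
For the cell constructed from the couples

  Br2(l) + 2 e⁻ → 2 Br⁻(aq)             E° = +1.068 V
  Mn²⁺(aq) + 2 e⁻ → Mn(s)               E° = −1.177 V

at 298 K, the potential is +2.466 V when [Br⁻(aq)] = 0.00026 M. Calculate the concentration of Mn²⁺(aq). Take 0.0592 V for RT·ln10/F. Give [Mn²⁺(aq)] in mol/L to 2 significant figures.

With Br₂/Br⁻ at the cathode and Mn²⁺/Mn at the anode, E°cell = +1.068 − (−1.177) = +2.245 V (n = 2).
Since E = E° − (0.0592/n)·log Q, log Q = n(E° − E)/0.0592 = −7.466.
For Br2(l) + Mn(s) → 2 Br⁻(aq) + Mn²⁺(aq), the reaction quotient is Q = [Br⁻(aq)]^2·[Mn²⁺(aq)].
Substituting the known concentrations and solving, log [Mn²⁺(aq)] = −0.296 and [Mn²⁺(aq)] = 0.51 M.

0.51 M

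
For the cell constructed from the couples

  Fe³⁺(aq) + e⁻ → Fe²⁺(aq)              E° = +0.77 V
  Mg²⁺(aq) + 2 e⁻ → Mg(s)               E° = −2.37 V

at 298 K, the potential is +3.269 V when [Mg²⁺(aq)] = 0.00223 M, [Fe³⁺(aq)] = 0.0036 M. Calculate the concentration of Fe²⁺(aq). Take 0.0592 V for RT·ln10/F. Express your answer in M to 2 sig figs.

0.00050 M

Fe³⁺/Fe²⁺ is the cathode (higher E°); E°cell = +0.77 − (−2.37) = +3.14 V with n = 2.
From the Nernst equation, log Q = n(E° − E)/0.0592 = 2·(+3.14 − (+3.269))/0.0592 = −4.358.
For 2 Fe³⁺(aq) + Mg(s) → 2 Fe²⁺(aq) + Mg²⁺(aq), the reaction quotient is Q = ([Fe²⁺(aq)]^2·[Mg²⁺(aq)]) / [Fe³⁺(aq)]^2.
Isolating [Fe²⁺(aq)] in Q = 10^{−4.358} yields log [Fe²⁺(aq)] = −3.297, i.e. 0.00050 M.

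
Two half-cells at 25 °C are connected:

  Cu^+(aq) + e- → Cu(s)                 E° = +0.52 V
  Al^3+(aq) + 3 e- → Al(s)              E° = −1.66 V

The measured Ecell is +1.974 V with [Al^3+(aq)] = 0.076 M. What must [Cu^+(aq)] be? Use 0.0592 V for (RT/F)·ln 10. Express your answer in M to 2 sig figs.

0.00014 M

With Cu⁺/Cu at the cathode and Al³⁺/Al at the anode, E°cell = +0.52 − (−1.66) = +2.18 V (n = 3).
From the Nernst equation, log Q = n(E° − E)/0.0592 = 3·(+2.18 − (+1.974))/0.0592 = 10.439.
The balanced reaction is 3 Cu^+(aq) + Al(s) → 3 Cu(s) + Al^3+(aq), so Q = [Al^3+(aq)] / [Cu^+(aq)]^3.
Solving for the unknown gives log [Cu^+(aq)] = −3.853, so [Cu^+(aq)] ≈ 0.00014 M.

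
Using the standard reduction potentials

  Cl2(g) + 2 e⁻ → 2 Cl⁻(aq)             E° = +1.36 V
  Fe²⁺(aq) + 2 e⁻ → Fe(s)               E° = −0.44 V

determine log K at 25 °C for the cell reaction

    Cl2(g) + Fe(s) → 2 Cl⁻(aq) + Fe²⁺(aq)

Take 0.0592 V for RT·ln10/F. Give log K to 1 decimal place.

log K = 60.8

The Cl₂/Cl⁻ couple is reduced (cathode); E°cell = +1.36 − (−0.44) = +1.80 V with n = 2.
At equilibrium E = 0, so log K = nE°cell / 0.0592 = (2)(+1.80) / 0.0592 = 60.8.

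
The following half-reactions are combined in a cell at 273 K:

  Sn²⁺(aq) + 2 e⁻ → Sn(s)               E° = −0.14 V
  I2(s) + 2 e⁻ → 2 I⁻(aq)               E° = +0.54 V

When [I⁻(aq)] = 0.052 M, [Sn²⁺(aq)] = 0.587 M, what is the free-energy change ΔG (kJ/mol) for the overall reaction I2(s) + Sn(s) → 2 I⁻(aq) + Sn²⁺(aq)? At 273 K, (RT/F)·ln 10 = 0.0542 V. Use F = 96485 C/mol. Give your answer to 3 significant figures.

−146 kJ/mol

The standard cell potential is +0.54 − (−0.14) = +0.68 V, with n = 2 electrons in the balanced equation.
The reaction quotient is [I⁻(aq)]^2·[Sn²⁺(aq)] = 0.00159; by Nernst, E = +0.68 − (0.0542/2)(−2.799) = +0.7559 V.
ΔG = −nFE = −(2)(96485)(+0.7559) J/mol = −146 kJ/mol.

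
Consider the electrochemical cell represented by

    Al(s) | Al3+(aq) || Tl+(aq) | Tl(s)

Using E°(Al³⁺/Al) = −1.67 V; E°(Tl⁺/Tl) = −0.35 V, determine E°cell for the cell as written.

+1.32 V

By convention the left-hand electrode in cell notation is the anode (oxidation) and the right-hand electrode is the cathode (reduction).
E°cell = E°(right) − E°(left) = −0.35 − (−1.67) = +1.32 V.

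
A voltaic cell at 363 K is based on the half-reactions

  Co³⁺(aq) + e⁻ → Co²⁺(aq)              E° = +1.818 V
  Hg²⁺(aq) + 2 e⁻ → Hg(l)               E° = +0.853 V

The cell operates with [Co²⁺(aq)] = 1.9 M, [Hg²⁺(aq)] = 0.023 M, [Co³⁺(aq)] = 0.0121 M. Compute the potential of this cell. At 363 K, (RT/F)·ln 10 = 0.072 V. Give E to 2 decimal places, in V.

+0.87 V

The Co³⁺/Co²⁺ couple has the more positive E°, so it is the cathode; Hg²⁺/Hg is the anode.
The standard potential is +1.818 − (+0.853) = +0.965 V and the balanced reaction transfers n = 2 electrons.
For the overall reaction 2 Co³⁺(aq) + Hg(l) → 2 Co²⁺(aq) + Hg²⁺(aq), Q = ([Co²⁺(aq)]^2·[Hg²⁺(aq)]) / [Co³⁺(aq)]^2 = 567, giving log Q = 2.754.
E = E° − (0.072/n)·log Q = +0.965 − (0.072/2)(2.754) = +0.87 V.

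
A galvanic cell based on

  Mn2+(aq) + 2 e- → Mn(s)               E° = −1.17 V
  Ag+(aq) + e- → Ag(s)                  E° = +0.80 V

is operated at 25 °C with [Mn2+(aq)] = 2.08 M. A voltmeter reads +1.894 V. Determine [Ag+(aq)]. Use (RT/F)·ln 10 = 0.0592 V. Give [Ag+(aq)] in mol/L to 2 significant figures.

0.075 M

The Ag⁺/Ag couple has the larger reduction potential, so it is the cathode: E°cell = +0.80 − (−1.17) = +1.97 V and n = 2.
Since E = E° − (0.0592/n)·log Q, log Q = n(E° − E)/0.0592 = 2.568.
For 2 Ag+(aq) + Mn(s) → 2 Ag(s) + Mn2+(aq), the reaction quotient is Q = [Mn2+(aq)] / [Ag+(aq)]^2.
Solving for the unknown gives log [Ag+(aq)] = −1.125, so [Ag+(aq)] ≈ 0.075 M.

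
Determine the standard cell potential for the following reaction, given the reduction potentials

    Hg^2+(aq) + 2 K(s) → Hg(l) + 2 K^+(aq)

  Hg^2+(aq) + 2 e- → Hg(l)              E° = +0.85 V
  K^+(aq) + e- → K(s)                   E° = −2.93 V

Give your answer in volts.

+3.78 V

In the reaction as written, Hg^2+(aq) is reduced (cathode) and K^+(aq) is produced by oxidation at the anode.
E°cell = E°(cathode) − E°(anode) = +0.85 − (−2.93) = +3.78 V.
The positive value indicates the reaction is spontaneous as written.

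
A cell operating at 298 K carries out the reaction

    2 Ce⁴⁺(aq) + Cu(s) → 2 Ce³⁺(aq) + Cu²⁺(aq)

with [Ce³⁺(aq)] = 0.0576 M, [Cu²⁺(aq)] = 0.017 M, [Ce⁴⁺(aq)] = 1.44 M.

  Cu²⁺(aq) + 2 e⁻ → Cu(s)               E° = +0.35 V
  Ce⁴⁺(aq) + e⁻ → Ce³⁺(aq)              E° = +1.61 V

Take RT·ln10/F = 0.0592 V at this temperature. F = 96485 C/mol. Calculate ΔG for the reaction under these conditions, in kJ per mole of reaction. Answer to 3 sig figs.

−269 kJ/mol

E°cell = +1.61 − (+0.35) = +1.26 V; the balanced reaction transfers n = 2 electrons.
The reaction quotient is ([Ce³⁺(aq)]^2·[Cu²⁺(aq)]) / [Ce⁴⁺(aq)]^2 = 2.72×10^−5; by Nernst, E = +1.26 − (0.0592/2)(−4.565) = +1.3951 V.
Then ΔG = −nFE = −2 × 96485 × +1.3951 J/mol = −269 kJ/mol.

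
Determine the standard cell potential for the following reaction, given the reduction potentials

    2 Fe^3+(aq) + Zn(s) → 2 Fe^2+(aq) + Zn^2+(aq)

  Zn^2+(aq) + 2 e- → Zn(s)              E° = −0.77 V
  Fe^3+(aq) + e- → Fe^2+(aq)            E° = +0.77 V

+1.54 V

Fe^3+(aq) gains electrons, so the Fe³⁺/Fe²⁺ couple is the cathode; the Zn²⁺/Zn couple is the anode.
E°cell = E°(cathode) − E°(anode) = +0.77 − (−0.77) = +1.54 V.
The positive value indicates the reaction is spontaneous as written.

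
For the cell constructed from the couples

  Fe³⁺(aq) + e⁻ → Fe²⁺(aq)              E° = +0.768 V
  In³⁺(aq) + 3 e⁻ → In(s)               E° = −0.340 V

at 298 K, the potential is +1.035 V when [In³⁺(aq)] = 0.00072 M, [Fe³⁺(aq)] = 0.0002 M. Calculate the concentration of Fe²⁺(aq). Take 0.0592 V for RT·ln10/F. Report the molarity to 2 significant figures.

With Fe³⁺/Fe²⁺ at the cathode and In³⁺/In at the anode, E°cell = +0.768 − (−0.340) = +1.108 V (n = 3).
Rearranging E = E° − (0.0592/n)·log Q gives log Q = 3(+1.108 − (+1.035))/0.0592 = 3.699.
The balanced reaction is 3 Fe³⁺(aq) + In(s) → 3 Fe²⁺(aq) + In³⁺(aq), so Q = ([Fe²⁺(aq)]^3·[In³⁺(aq)]) / [Fe³⁺(aq)]^3.
Substituting the known concentrations and solving, log [Fe²⁺(aq)] = −1.418 and [Fe²⁺(aq)] = 0.038 M.

0.038 M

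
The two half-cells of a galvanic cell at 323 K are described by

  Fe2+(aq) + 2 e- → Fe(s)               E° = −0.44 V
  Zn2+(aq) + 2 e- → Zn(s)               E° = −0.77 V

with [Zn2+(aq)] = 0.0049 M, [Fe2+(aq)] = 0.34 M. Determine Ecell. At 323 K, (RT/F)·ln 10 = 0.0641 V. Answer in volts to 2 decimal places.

+0.39 V

The Fe²⁺/Fe couple has the more positive E°, so it is the cathode; Zn²⁺/Zn is the anode.
E°cell = −0.44 − (−0.77) = +0.33 V, with n = 2 electrons transferred.
The balanced reaction is Fe2+(aq) + Zn(s) → Fe(s) + Zn2+(aq), so Q = [Zn2+(aq)] / [Fe2+(aq)] = 0.0144 and log Q = −1.841.
E = E° − (0.0641/n)·log Q = +0.33 − (0.0641/2)(−1.841) = +0.39 V.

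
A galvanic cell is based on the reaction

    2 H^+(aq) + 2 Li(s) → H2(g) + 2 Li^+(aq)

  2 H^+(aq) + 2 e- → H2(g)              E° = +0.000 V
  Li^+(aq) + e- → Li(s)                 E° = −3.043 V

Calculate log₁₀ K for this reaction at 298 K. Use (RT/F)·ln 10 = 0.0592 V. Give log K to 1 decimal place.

The 2H⁺/H₂ couple is reduced (cathode); E°cell = +0.000 − (−3.043) = +3.043 V with n = 2.
At equilibrium E = 0, so log K = nE°cell / 0.0592 = (2)(+3.043) / 0.0592 = 102.8.

log K = 102.8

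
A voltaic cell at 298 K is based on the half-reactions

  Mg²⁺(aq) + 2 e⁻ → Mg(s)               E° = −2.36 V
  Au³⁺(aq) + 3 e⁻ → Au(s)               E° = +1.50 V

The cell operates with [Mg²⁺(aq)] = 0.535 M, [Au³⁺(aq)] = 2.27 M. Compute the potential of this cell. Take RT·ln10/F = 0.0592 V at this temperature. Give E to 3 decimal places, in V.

+3.875 V

The Au³⁺/Au couple has the more positive E°, so it is the cathode; Mg²⁺/Mg is the anode.
E°cell = +1.50 − (−2.36) = +3.86 V, with n = 6 electrons transferred.
For the overall reaction 2 Au³⁺(aq) + 3 Mg(s) → 2 Au(s) + 3 Mg²⁺(aq), Q = [Mg²⁺(aq)]^3 / [Au³⁺(aq)]^2 = 0.0297, giving log Q = −1.527.
E = E° − (0.0592/n)·log Q = +3.86 − (0.0592/6)(−1.527) = +3.875 V.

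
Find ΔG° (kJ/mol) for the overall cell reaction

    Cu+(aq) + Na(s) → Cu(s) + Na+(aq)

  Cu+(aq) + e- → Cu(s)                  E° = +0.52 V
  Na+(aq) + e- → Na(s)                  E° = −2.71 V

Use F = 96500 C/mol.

−312 kJ/mol

In the reaction as written Cu+(aq) is reduced, so the Cu⁺/Cu couple is the cathode and Na⁺/Na is the anode.
E°cell = +0.52 − (−2.71) = +3.23 V; balancing electrons gives n = 1.
ΔG° = −nFE°cell = −(1)(96500)(+3.23) J/mol = −312 kJ/mol.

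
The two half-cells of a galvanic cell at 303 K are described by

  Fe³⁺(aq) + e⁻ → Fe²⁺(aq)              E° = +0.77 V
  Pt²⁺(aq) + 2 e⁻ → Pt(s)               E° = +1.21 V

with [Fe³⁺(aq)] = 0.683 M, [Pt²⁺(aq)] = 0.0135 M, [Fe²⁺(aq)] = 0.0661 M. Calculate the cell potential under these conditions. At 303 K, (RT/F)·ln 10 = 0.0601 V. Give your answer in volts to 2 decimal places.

+0.32 V

Since E°(Pt²⁺/Pt) > E°(Fe³⁺/Fe²⁺), Pt²⁺/Pt serves as the cathode.
E°cell = E°cat − E°an = +1.21 − (+0.77) = +0.44 V; n = 2.
For the overall reaction Pt²⁺(aq) + 2 Fe²⁺(aq) → Pt(s) + 2 Fe³⁺(aq), Q = [Fe³⁺(aq)]^2 / ([Pt²⁺(aq)]·[Fe²⁺(aq)]^2) = 7.91×10^3, giving log Q = 3.898.
By the Nernst equation, E = +0.44 − (0.0601/2)·(3.898) = +0.32 V.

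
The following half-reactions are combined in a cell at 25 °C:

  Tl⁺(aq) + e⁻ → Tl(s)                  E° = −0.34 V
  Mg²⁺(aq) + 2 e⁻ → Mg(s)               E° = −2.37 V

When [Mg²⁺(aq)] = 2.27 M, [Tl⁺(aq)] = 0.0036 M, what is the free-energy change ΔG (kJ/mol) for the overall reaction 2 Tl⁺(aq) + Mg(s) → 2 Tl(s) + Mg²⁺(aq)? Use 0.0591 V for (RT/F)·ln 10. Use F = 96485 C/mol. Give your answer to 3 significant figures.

−362 kJ/mol

E°cell = −0.34 − (−2.37) = +2.03 V; the balanced reaction transfers n = 2 electrons.
The reaction quotient is [Mg²⁺(aq)] / [Tl⁺(aq)]^2 = 1.75×10^5; by Nernst, E = +2.03 − (0.0591/2)(5.243) = +1.8751 V.
ΔG = −nFE = −(2)(96485)(+1.8751) J/mol = −362 kJ/mol.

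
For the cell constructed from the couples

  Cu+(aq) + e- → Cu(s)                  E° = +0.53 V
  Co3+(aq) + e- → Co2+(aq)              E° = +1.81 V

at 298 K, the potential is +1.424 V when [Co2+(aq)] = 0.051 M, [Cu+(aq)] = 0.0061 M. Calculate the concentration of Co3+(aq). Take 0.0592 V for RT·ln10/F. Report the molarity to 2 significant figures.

The Co³⁺/Co²⁺ couple has the larger reduction potential, so it is the cathode: E°cell = +1.81 − (+0.53) = +1.28 V and n = 1.
From the Nernst equation, log Q = n(E° − E)/0.0592 = 1·(+1.28 − (+1.424))/0.0592 = −2.432.
The balanced reaction is Co3+(aq) + Cu(s) → Co2+(aq) + Cu+(aq), so Q = ([Co2+(aq)]·[Cu+(aq)]) / [Co3+(aq)].
Isolating [Co3+(aq)] in Q = 10^{−2.432} yields log [Co3+(aq)] = −1.075, i.e. 0.084 M.

0.084 M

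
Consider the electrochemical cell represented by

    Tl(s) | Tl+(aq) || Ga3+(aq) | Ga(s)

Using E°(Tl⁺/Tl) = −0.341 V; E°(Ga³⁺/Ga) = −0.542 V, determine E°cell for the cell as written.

−0.201 V

By convention the left-hand electrode in cell notation is the anode (oxidation) and the right-hand electrode is the cathode (reduction).
E°cell = E°(right) − E°(left) = −0.542 − (−0.341) = −0.201 V.
The negative sign shows that, as written, the cell would require an external voltage to drive the reaction.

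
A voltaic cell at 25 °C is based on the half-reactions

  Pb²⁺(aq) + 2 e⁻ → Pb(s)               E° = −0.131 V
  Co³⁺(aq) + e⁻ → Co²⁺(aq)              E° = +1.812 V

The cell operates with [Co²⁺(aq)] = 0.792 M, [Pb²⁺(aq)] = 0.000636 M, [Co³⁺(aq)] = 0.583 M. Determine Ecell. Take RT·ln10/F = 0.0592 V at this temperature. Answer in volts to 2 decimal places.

Co³⁺/Co²⁺ is reduced (cathode, E° = +1.812 V) and Pb²⁺/Pb is oxidized (anode).
E°cell = +1.812 − (−0.131) = +1.943 V, with n = 2 electrons transferred.
The balanced reaction is 2 Co³⁺(aq) + Pb(s) → 2 Co²⁺(aq) + Pb²⁺(aq), so Q = ([Co²⁺(aq)]^2·[Pb²⁺(aq)]) / [Co³⁺(aq)]^2 = 0.00117 and log Q = −2.930.
E = E° − (0.0592/n)·log Q = +1.943 − (0.0592/2)(−2.930) = +2.03 V.

+2.03 V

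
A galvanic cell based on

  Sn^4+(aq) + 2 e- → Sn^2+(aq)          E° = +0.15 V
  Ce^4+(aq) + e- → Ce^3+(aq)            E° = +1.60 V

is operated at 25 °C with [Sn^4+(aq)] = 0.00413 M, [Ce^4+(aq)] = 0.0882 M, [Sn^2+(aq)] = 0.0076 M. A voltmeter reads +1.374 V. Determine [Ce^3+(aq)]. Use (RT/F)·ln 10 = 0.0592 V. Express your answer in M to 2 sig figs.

Ce⁴⁺/Ce³⁺ is the cathode (higher E°); E°cell = +1.60 − (+0.15) = +1.45 V with n = 2.
From the Nernst equation, log Q = n(E° − E)/0.0592 = 2·(+1.45 − (+1.374))/0.0592 = 2.568.
For 2 Ce^4+(aq) + Sn^2+(aq) → 2 Ce^3+(aq) + Sn^4+(aq), the reaction quotient is Q = ([Ce^3+(aq)]^2·[Sn^4+(aq)]) / ([Ce^4+(aq)]^2·[Sn^2+(aq)]).
Solving for the unknown gives log [Ce^3+(aq)] = 0.362, so [Ce^3+(aq)] ≈ 2.3 M.

2.3 M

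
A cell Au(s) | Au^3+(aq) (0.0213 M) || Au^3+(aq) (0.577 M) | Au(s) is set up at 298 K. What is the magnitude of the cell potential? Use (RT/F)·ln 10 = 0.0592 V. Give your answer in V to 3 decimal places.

0.028 V

For a concentration cell E°cell = 0, since both electrodes use the same couple.
The compartment with the higher Au^3+(aq) concentration (0.577 M) acts as the cathode; ions are reduced there and produced at the dilute (0.0213 M) anode.
With n = 3, Ecell = −(0.0592/3)·log([dilute]/[conc]) = −(0.0592/3)·log(0.0213/0.577) = +0.028 V.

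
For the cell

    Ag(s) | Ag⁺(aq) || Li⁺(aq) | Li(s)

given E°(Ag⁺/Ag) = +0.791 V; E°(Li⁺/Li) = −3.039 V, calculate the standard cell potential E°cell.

−3.830 V

By convention the left-hand electrode in cell notation is the anode (oxidation) and the right-hand electrode is the cathode (reduction).
E°cell = E°(right) − E°(left) = −3.039 − (+0.791) = −3.830 V.
The negative sign shows that, as written, the cell would require an external voltage to drive the reaction.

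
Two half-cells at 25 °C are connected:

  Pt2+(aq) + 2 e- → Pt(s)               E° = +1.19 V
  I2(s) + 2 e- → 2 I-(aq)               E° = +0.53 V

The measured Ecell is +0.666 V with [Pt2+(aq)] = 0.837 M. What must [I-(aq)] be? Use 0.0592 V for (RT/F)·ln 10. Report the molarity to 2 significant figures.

Pt²⁺/Pt is the cathode (higher E°); E°cell = +1.19 − (+0.53) = +0.66 V with n = 2.
Rearranging E = E° − (0.0592/n)·log Q gives log Q = 2(+0.66 − (+0.666))/0.0592 = −0.203.
For Pt2+(aq) + 2 I-(aq) → Pt(s) + I2(s), the reaction quotient is Q = 1 / ([Pt2+(aq)]·[I-(aq)]^2).
Isolating [I-(aq)] in Q = 10^{−0.203} yields log [I-(aq)] = 0.140, i.e. 1.4 M.

1.4 M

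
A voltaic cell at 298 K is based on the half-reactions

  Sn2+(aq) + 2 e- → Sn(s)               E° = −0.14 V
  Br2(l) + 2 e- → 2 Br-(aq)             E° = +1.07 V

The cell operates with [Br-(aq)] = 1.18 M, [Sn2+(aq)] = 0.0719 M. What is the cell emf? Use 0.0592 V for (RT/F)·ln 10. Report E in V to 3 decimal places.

Since E°(Br₂/Br⁻) > E°(Sn²⁺/Sn), Br₂/Br⁻ serves as the cathode.
E°cell = E°cat − E°an = +1.07 − (−0.14) = +1.21 V; n = 2.
The balanced reaction is Br2(l) + Sn(s) → 2 Br-(aq) + Sn2+(aq), so Q = [Br-(aq)]^2·[Sn2+(aq)] = 0.1 and log Q = −1.000.
Applying E = E° − (RT ln10/nF)·log Q gives +1.21 − (0.0592/2)(−1.000) = +1.240 V.

+1.240 V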